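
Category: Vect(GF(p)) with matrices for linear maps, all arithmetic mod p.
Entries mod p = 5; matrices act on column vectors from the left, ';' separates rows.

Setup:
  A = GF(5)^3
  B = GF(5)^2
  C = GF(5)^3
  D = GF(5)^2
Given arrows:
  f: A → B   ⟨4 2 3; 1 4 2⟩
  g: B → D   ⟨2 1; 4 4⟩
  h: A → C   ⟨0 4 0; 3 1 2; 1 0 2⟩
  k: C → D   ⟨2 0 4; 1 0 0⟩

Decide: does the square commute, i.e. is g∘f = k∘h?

1) trace f;g:
  e0=(1,0,0) f→(4,1) g→(4,0)
  e1=(0,1,0) f→(2,4) g→(3,4)
  e2=(0,0,1) f→(3,2) g→(3,0)
  result₁ = ⟨4 3 3; 0 4 0⟩
2) trace h;k:
  e0=(1,0,0) h→(0,3,1) k→(4,0)
  e1=(0,1,0) h→(4,1,0) k→(3,4)
  e2=(0,0,1) h→(0,2,2) k→(3,0)
  result₂ = ⟨4 3 3; 0 4 0⟩
Equal? same morphism ✓

Answer: COMMUTES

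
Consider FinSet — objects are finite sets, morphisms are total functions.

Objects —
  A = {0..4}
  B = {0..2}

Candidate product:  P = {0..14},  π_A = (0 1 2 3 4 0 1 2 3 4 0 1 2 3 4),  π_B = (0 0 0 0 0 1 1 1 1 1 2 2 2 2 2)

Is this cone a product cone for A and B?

|A|·|B| = 5·3 = 15;  |P| = 15
Check the pairing map k ↦ (π_A(k), π_B(k)):
  0 : (0,0)
  1 : (1,0)
  2 : (2,0)
  3 : (3,0)
  4 : (4,0)
  5 : (0,1)
  6 : (1,1)
  7 : (2,1)
  8 : (3,1)
  9 : (4,1)
  10 : (0,2)
  11 : (1,2)
  12 : (2,2)
  13 : (3,2)
  14 : (4,2)
distinct pairs in image: 15 / 15 needed
  → bijection onto A×B; projections well-typed.

Answer: VALID PRODUCT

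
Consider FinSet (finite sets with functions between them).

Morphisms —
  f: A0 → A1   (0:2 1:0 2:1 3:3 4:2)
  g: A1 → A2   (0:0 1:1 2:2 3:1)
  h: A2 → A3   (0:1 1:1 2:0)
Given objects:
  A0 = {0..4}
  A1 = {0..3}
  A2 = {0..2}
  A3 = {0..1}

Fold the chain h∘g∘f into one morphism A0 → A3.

  0 f→2 g→2 h→0
  1 f→0 g→0 h→1
  2 f→1 g→1 h→1
  3 f→3 g→1 h→1
  4 f→2 g→2 h→0
result: (0:0 1:1 2:1 3:1 4:0)

Answer: (0:0 1:1 2:1 3:1 4:0)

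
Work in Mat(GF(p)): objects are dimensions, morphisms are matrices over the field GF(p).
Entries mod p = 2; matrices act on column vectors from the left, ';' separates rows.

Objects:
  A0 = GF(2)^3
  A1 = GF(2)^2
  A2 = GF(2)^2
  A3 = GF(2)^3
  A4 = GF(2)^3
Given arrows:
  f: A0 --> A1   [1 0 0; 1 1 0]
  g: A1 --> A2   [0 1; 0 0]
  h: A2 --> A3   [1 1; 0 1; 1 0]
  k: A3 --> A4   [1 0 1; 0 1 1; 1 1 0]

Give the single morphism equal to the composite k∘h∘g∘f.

  e0=⟨1,0,0⟩ f-->⟨1,1⟩ g-->⟨1,0⟩ h-->⟨1,0,1⟩ k-->⟨0,1,1⟩
  e1=⟨0,1,0⟩ f-->⟨0,1⟩ g-->⟨1,0⟩ h-->⟨1,0,1⟩ k-->⟨0,1,1⟩
  e2=⟨0,0,1⟩ f-->⟨0,0⟩ g-->⟨0,0⟩ h-->⟨0,0,0⟩ k-->⟨0,0,0⟩
⟦path⟧: [0 0 0; 1 1 0; 1 1 0]

Answer: [0 0 0; 1 1 0; 1 1 0]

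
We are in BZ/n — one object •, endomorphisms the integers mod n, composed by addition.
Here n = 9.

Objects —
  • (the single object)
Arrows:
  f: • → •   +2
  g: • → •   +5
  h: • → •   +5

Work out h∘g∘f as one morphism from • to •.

Answer: +3

Trace:
  0 +2≡2 +5≡7 +5≡3  (mod 9)
⟦path⟧: +3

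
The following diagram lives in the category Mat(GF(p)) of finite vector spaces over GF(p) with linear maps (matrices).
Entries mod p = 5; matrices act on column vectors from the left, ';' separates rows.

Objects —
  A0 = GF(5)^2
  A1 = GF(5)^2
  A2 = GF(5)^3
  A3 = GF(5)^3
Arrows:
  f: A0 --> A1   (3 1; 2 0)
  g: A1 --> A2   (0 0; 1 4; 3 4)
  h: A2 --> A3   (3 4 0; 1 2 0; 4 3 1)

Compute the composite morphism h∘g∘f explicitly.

Answer: (4 4; 2 2; 0 1)

Derivation:
  e0=⟨1,0⟩ f-->⟨3,2⟩ g-->⟨0,1,2⟩ h-->⟨4,2,0⟩
  e1=⟨0,1⟩ f-->⟨1,0⟩ g-->⟨0,1,3⟩ h-->⟨4,2,1⟩
⟦path⟧: (4 4; 2 2; 0 1)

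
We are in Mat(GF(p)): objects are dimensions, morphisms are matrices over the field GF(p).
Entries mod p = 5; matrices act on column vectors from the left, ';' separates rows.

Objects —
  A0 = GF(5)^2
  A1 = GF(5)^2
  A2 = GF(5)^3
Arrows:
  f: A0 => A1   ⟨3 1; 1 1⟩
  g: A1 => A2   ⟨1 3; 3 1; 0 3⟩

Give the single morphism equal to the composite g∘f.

Answer: ⟨1 4; 0 4; 3 3⟩

Trace:
  e0=⟨1,0⟩ f=>⟨3,1⟩ g=>⟨1,0,3⟩
  e1=⟨0,1⟩ f=>⟨1,1⟩ g=>⟨4,4,3⟩
result: ⟨1 4; 0 4; 3 3⟩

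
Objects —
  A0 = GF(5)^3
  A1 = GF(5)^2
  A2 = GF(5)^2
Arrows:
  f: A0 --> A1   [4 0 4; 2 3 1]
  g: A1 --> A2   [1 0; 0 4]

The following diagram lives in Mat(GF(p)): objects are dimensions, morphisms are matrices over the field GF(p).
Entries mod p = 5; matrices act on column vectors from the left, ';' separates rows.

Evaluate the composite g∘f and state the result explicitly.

Answer: [4 0 4; 3 2 4]

Trace:
  e0=[1,0,0] f-->[4,2] g-->[4,3]
  e1=[0,1,0] f-->[0,3] g-->[0,2]
  e2=[0,0,1] f-->[4,1] g-->[4,4]
⟦path⟧: [4 0 4; 3 2 4]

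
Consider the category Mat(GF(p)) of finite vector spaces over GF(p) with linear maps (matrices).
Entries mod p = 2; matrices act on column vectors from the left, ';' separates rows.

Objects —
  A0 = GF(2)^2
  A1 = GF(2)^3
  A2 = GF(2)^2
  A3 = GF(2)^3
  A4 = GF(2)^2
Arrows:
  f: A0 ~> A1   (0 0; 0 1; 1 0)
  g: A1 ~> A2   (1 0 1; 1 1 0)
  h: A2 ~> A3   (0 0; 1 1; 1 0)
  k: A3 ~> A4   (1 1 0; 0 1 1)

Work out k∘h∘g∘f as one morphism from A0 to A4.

Answer: (1 1; 0 1)

Derivation:
  e0=(1,0) f~>(0,0,1) g~>(1,0) h~>(0,1,1) k~>(1,0)
  e1=(0,1) f~>(0,1,0) g~>(0,1) h~>(0,1,0) k~>(1,1)
result: (1 1; 0 1)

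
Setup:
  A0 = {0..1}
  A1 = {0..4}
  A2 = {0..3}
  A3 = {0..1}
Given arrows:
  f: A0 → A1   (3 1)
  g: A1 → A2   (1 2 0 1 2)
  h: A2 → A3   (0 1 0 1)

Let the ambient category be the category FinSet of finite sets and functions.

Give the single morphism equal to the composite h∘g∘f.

Answer: (1 0)

Work:
  0 f→3 g→1 h→1
  1 f→1 g→2 h→0
composite: (1 0)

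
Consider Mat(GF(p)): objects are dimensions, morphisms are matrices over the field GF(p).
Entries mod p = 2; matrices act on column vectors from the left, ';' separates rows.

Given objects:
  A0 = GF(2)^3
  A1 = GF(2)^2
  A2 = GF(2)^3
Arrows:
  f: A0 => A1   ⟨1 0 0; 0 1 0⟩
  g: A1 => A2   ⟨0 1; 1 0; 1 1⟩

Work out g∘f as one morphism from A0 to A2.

Answer: ⟨0 1 0; 1 0 0; 1 1 0⟩

Work:
  e0=[1,0,0] f=>[1,0] g=>[0,1,1]
  e1=[0,1,0] f=>[0,1] g=>[1,0,1]
  e2=[0,0,1] f=>[0,0] g=>[0,0,0]
⟦path⟧: ⟨0 1 0; 1 0 0; 1 1 0⟩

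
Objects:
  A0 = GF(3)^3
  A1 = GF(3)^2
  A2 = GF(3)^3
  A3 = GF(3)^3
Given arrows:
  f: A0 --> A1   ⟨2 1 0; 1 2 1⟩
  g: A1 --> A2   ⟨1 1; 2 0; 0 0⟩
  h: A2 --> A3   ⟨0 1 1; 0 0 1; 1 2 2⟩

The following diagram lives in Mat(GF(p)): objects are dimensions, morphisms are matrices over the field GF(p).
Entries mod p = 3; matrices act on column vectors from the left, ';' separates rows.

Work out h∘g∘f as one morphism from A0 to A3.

  e0=(1,0,0) f-->(2,1) g-->(0,1,0) h-->(1,0,2)
  e1=(0,1,0) f-->(1,2) g-->(0,2,0) h-->(2,0,1)
  e2=(0,0,1) f-->(0,1) g-->(1,0,0) h-->(0,0,1)
result: ⟨1 2 0; 0 0 0; 2 1 1⟩

Answer: ⟨1 2 0; 0 0 0; 2 1 1⟩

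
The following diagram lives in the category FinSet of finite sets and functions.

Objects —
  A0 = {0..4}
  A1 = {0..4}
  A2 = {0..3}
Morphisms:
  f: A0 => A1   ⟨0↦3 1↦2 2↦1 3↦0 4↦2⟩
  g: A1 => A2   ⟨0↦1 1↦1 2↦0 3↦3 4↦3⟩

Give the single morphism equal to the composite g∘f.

  0 f=>3 g=>3
  1 f=>2 g=>0
  2 f=>1 g=>1
  3 f=>0 g=>1
  4 f=>2 g=>0
⟦path⟧: ⟨0↦3 1↦0 2↦1 3↦1 4↦0⟩

Answer: ⟨0↦3 1↦0 2↦1 3↦1 4↦0⟩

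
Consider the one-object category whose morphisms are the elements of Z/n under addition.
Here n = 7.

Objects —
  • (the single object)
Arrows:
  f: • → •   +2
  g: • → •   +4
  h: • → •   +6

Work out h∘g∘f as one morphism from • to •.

Answer: +5

Trace:
  0 +2≡2 +4≡6 +6≡5  (mod 7)
⟦path⟧: +5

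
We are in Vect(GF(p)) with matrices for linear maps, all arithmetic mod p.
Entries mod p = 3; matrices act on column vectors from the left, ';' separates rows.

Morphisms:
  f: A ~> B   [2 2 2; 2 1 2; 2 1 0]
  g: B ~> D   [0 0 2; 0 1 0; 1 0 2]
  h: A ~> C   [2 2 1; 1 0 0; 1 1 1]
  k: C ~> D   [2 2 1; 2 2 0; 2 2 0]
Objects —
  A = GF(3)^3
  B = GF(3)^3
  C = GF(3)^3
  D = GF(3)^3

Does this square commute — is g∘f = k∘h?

Answer: DOES NOT COMMUTE

Work:
Path 1 = f;g:
  e0=⟨1,0,0⟩ f~>⟨2,2,2⟩ g~>⟨1,2,0⟩
  e1=⟨0,1,0⟩ f~>⟨2,1,1⟩ g~>⟨2,1,1⟩
  e2=⟨0,0,1⟩ f~>⟨2,2,0⟩ g~>⟨0,2,2⟩
  composite₁ = [1 2 0; 2 1 2; 0 1 2]
Path 2 = h;k:
  e0=⟨1,0,0⟩ h~>⟨2,1,1⟩ k~>⟨1,0,0⟩
  e1=⟨0,1,0⟩ h~>⟨2,0,1⟩ k~>⟨2,1,1⟩
  e2=⟨0,0,1⟩ h~>⟨1,0,1⟩ k~>⟨0,2,2⟩
  composite₂ = [1 2 0; 0 1 2; 0 1 2]
Equal? differ; not commutative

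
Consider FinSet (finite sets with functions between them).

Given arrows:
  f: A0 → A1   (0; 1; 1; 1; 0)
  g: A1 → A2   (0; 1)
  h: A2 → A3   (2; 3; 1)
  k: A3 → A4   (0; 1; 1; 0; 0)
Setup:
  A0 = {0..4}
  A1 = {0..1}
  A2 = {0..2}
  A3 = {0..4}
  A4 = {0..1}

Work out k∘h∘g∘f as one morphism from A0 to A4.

Answer: (1; 0; 0; 0; 1)

Work:
  0 f→0 g→0 h→2 k→1
  1 f→1 g→1 h→3 k→0
  2 f→1 g→1 h→3 k→0
  3 f→1 g→1 h→3 k→0
  4 f→0 g→0 h→2 k→1
result: (1; 0; 0; 0; 1)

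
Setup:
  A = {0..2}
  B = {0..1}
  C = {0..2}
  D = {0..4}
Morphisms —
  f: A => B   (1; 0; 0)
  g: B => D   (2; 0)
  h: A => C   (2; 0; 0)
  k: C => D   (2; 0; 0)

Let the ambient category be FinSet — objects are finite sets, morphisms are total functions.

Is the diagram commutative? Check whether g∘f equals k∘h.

Answer: COMMUTES

Derivation:
1) trace f;g:
  0 f=>1 g=>0
  1 f=>0 g=>2
  2 f=>0 g=>2
  result₁ = (0; 2; 2)
2) trace h;k:
  0 h=>2 k=>0
  1 h=>0 k=>2
  2 h=>0 k=>2
  result₂ = (0; 2; 2)
Equal? same morphism ✓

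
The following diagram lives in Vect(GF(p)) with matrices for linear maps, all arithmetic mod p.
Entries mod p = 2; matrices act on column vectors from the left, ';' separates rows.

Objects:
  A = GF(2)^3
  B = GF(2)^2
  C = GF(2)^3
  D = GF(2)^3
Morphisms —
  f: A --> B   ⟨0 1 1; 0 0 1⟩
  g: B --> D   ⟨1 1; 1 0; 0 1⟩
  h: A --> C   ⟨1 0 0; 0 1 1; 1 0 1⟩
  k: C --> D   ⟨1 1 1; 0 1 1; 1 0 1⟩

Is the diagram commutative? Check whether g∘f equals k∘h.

Path 1 = f;g:
  e0=⟨1,0,0⟩ f-->⟨0,0⟩ g-->⟨0,0,0⟩
  e1=⟨0,1,0⟩ f-->⟨1,0⟩ g-->⟨1,1,0⟩
  e2=⟨0,0,1⟩ f-->⟨1,1⟩ g-->⟨0,1,1⟩
  ⟦path⟧₁ = ⟨0 1 0; 0 1 1; 0 0 1⟩
Path 2 = h;k:
  e0=⟨1,0,0⟩ h-->⟨1,0,1⟩ k-->⟨0,1,0⟩
  e1=⟨0,1,0⟩ h-->⟨0,1,0⟩ k-->⟨1,1,0⟩
  e2=⟨0,0,1⟩ h-->⟨0,1,1⟩ k-->⟨0,0,1⟩
  ⟦path⟧₂ = ⟨0 1 0; 1 1 0; 0 0 1⟩
Equal? distinct morphisms ✗

Answer: DOES NOT COMMUTE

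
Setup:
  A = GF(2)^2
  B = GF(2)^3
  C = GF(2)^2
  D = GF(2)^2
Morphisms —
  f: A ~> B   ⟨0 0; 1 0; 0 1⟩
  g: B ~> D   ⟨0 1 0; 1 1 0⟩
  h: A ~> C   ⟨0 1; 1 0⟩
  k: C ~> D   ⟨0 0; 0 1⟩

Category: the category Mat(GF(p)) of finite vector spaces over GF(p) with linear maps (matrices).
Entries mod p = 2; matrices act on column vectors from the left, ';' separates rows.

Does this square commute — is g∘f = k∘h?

Answer: DOES NOT COMMUTE

Work:
1) trace f;g:
  e0=[1,0] f~>[0,1,0] g~>[1,1]
  e1=[0,1] f~>[0,0,1] g~>[0,0]
  result₁ = ⟨1 0; 1 0⟩
2) trace h;k:
  e0=[1,0] h~>[0,1] k~>[0,1]
  e1=[0,1] h~>[1,0] k~>[0,0]
  result₂ = ⟨0 0; 1 0⟩
Equal? differ; not commutative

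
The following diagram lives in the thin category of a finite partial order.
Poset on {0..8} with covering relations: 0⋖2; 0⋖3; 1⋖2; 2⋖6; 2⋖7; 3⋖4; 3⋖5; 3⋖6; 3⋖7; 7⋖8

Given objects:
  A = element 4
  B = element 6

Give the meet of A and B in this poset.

Common predecessors of 4,6: {0,3}
  0 ≤ 3
  3 ≤ 3
glb = 3

Answer: A∧B = 3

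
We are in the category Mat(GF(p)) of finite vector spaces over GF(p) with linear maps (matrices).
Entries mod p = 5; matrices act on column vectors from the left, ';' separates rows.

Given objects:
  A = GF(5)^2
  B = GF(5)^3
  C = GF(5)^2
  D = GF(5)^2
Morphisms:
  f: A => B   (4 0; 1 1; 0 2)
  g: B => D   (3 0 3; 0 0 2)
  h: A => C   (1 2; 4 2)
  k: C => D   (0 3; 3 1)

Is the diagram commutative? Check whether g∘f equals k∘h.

Answer: DOES NOT COMMUTE

Derivation:
1) trace f;g:
  e0=(1,0) f=>(4,1,0) g=>(2,0)
  e1=(0,1) f=>(0,1,2) g=>(1,4)
  result₁ = (2 1; 0 4)
2) trace h;k:
  e0=(1,0) h=>(1,4) k=>(2,2)
  e1=(0,1) h=>(2,2) k=>(1,3)
  result₂ = (2 1; 2 3)
Equal? NO — does not commute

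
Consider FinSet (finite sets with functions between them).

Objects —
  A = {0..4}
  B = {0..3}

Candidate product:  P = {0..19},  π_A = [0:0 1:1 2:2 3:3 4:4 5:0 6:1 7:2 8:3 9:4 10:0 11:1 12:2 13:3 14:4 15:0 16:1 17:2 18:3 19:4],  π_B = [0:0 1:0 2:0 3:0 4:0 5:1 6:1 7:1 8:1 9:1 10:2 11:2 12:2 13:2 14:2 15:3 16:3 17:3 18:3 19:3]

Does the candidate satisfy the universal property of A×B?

Answer: VALID PRODUCT

Trace:
|A|·|B| = 5·4 = 20;  |P| = 20
Check the pairing map k ↦ (π_A(k), π_B(k)):
  0 : (0,0)
  1 : (1,0)
  2 : (2,0)
  3 : (3,0)
  4 : (4,0)
  5 : (0,1)
  6 : (1,1)
  7 : (2,1)
  8 : (3,1)
  9 : (4,1)
  10 : (0,2)
  11 : (1,2)
  12 : (2,2)
  13 : (3,2)
  14 : (4,2)
  15 : (0,3)
  16 : (1,3)
  17 : (2,3)
  18 : (3,3)
  19 : (4,3)
distinct pairs in image: 20 / 20 needed
  → bijection onto A×B; projections well-typed.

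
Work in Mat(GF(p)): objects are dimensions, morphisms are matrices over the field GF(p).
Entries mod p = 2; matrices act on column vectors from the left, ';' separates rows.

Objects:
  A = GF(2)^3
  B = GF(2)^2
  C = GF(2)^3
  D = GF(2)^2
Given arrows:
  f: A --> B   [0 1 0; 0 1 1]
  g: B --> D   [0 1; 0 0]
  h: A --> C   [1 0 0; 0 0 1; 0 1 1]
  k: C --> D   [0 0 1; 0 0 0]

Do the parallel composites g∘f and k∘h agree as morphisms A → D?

1) trace f;g:
  e0=[1,0,0] f-->[0,0] g-->[0,0]
  e1=[0,1,0] f-->[1,1] g-->[1,0]
  e2=[0,0,1] f-->[0,1] g-->[1,0]
  ⟦path⟧₁ = [0 1 1; 0 0 0]
2) trace h;k:
  e0=[1,0,0] h-->[1,0,0] k-->[0,0]
  e1=[0,1,0] h-->[0,0,1] k-->[1,0]
  e2=[0,0,1] h-->[0,1,1] k-->[1,0]
  ⟦path⟧₂ = [0 1 1; 0 0 0]
Equal? YES — commutes

Answer: COMMUTES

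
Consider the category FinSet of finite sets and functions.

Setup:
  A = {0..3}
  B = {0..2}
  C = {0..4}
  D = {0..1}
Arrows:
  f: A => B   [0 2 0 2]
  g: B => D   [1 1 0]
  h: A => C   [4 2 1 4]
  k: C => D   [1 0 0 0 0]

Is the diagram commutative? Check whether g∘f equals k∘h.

1) trace f;g:
  0 f=>0 g=>1
  1 f=>2 g=>0
  2 f=>0 g=>1
  3 f=>2 g=>0
  composite₁ = [1 0 1 0]
2) trace h;k:
  0 h=>4 k=>0
  1 h=>2 k=>0
  2 h=>1 k=>0
  3 h=>4 k=>0
  composite₂ = [0 0 0 0]
Equal? distinct morphisms ✗

Answer: DOES NOT COMMUTE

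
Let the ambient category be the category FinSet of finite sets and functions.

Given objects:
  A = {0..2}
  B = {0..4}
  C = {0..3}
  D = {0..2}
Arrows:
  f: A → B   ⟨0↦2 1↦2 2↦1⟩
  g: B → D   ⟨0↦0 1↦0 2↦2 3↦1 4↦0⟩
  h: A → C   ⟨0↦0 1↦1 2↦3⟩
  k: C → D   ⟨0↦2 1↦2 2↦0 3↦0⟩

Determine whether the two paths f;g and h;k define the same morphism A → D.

Path 1 = f;g:
  0 f→2 g→2
  1 f→2 g→2
  2 f→1 g→0
  result₁ = ⟨0↦2 1↦2 2↦0⟩
Path 2 = h;k:
  0 h→0 k→2
  1 h→1 k→2
  2 h→3 k→0
  result₂ = ⟨0↦2 1↦2 2↦0⟩
Equal? same morphism ✓

Answer: COMMUTES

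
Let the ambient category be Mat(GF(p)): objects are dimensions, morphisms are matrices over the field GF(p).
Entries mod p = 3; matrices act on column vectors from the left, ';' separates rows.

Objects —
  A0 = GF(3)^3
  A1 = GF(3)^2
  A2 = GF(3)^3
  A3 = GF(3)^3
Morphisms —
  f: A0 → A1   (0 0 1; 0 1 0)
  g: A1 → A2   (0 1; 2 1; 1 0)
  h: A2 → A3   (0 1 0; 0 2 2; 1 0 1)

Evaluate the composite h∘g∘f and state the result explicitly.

Answer: (0 1 2; 0 2 0; 0 1 1)

Work:
  e0=⟨1,0,0⟩ f→⟨0,0⟩ g→⟨0,0,0⟩ h→⟨0,0,0⟩
  e1=⟨0,1,0⟩ f→⟨0,1⟩ g→⟨1,1,0⟩ h→⟨1,2,1⟩
  e2=⟨0,0,1⟩ f→⟨1,0⟩ g→⟨0,2,1⟩ h→⟨2,0,1⟩
composite: (0 1 2; 0 2 0; 0 1 1)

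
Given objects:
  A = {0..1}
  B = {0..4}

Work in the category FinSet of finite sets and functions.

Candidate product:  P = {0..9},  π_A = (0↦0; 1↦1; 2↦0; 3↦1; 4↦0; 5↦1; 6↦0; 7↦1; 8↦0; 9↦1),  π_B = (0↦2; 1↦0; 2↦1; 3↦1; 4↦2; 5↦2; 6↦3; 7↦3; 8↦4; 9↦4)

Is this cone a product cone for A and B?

|A|·|B| = 2·5 = 10;  |P| = 10
Check the pairing map k ↦ (π_A(k), π_B(k)):
  0 ↦ (0,2)
  1 ↦ (1,0)
  2 ↦ (0,1)
  3 ↦ (1,1)
  4 ↦ (0,2)  ✗ repeats pair of k=0
  5 ↦ (1,2)
  6 ↦ (0,3)
  7 ↦ (1,3)
  8 ↦ (0,4)
  9 ↦ (1,4)
distinct pairs in image: 9 / 10 needed
  → (0,2) hit at k=0 and k=4

Answer: NOT A VALID PRODUCT — duplicate pair at indices 4,0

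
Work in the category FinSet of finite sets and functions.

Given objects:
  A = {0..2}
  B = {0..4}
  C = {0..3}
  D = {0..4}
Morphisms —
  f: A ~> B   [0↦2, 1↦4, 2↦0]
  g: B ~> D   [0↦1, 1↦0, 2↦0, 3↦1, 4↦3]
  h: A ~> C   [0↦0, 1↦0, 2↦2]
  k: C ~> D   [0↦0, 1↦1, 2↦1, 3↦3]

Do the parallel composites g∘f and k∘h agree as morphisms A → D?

Answer: DOES NOT COMMUTE

Derivation:
Along f;g (path 1):
  0 f~>2 g~>0
  1 f~>4 g~>3
  2 f~>0 g~>1
  ⟦path⟧₁ = [0↦0, 1↦3, 2↦1]
Along h;k (path 2):
  0 h~>0 k~>0
  1 h~>0 k~>0
  2 h~>2 k~>1
  ⟦path⟧₂ = [0↦0, 1↦0, 2↦1]
Equal? NO — does not commute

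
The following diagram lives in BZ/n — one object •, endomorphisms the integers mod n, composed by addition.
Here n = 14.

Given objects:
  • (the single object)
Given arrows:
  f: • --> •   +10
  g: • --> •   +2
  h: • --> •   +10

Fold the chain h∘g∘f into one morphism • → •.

  0 +10≡10 +2≡12 +10≡8  (mod 14)
result: +8

Answer: +8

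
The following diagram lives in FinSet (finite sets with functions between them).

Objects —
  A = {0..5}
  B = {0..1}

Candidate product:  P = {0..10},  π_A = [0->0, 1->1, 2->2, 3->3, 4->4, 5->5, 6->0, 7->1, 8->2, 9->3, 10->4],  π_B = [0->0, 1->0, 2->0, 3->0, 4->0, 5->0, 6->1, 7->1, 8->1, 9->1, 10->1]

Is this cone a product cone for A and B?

|A|·|B| = 6·2 = 12;  |P| = 11
  → cardinalities differ; no bijection possible.

Answer: NOT A VALID PRODUCT — |P|=11 ≠ |A|·|B|=12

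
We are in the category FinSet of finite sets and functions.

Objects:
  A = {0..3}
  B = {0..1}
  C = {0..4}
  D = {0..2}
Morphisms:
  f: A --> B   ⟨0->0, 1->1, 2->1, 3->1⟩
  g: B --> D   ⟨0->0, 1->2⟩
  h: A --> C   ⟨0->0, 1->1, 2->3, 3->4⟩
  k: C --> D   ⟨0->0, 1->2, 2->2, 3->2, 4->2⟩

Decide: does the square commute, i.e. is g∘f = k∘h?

Answer: COMMUTES

Derivation:
1) trace f;g:
  0 f-->0 g-->0
  1 f-->1 g-->2
  2 f-->1 g-->2
  3 f-->1 g-->2
  ⟦path⟧₁ = ⟨0->0, 1->2, 2->2, 3->2⟩
2) trace h;k:
  0 h-->0 k-->0
  1 h-->1 k-->2
  2 h-->3 k-->2
  3 h-->4 k-->2
  ⟦path⟧₂ = ⟨0->0, 1->2, 2->2, 3->2⟩
Equal? equal; square commutes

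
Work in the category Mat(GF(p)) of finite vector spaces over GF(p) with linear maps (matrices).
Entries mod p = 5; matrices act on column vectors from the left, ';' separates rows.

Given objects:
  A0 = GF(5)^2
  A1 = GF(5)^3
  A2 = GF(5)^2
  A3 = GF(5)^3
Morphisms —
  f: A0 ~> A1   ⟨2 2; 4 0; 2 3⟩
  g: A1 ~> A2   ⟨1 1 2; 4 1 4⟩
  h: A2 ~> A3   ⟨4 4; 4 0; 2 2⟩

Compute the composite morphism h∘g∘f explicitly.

Answer: ⟨0 2; 0 2; 0 1⟩

Derivation:
  e0=(1,0) f~>(2,4,2) g~>(0,0) h~>(0,0,0)
  e1=(0,1) f~>(2,0,3) g~>(3,0) h~>(2,2,1)
composite: ⟨0 2; 0 2; 0 1⟩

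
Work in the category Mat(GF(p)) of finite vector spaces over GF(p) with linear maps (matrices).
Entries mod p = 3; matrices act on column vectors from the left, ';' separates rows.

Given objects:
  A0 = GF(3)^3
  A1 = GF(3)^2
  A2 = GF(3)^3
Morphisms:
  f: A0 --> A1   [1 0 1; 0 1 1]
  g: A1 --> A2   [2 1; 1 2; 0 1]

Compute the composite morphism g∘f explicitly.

  e0=(1,0,0) f-->(1,0) g-->(2,1,0)
  e1=(0,1,0) f-->(0,1) g-->(1,2,1)
  e2=(0,0,1) f-->(1,1) g-->(0,0,1)
result: [2 1 0; 1 2 0; 0 1 1]

Answer: [2 1 0; 1 2 0; 0 1 1]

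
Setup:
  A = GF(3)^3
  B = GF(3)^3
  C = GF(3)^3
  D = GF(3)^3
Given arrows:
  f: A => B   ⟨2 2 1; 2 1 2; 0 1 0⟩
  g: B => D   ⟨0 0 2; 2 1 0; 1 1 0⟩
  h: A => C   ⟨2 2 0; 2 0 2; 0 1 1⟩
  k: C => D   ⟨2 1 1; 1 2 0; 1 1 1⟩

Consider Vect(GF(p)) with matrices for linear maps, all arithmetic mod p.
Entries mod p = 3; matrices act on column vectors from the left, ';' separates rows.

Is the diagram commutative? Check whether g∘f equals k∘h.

Path 1 = f;g:
  e0=(1,0,0) f=>(2,2,0) g=>(0,0,1)
  e1=(0,1,0) f=>(2,1,1) g=>(2,2,0)
  e2=(0,0,1) f=>(1,2,0) g=>(0,1,0)
  composite₁ = ⟨0 2 0; 0 2 1; 1 0 0⟩
Path 2 = h;k:
  e0=(1,0,0) h=>(2,2,0) k=>(0,0,1)
  e1=(0,1,0) h=>(2,0,1) k=>(2,2,0)
  e2=(0,0,1) h=>(0,2,1) k=>(0,1,0)
  composite₂ = ⟨0 2 0; 0 2 1; 1 0 0⟩
Equal? equal; square commutes

Answer: COMMUTES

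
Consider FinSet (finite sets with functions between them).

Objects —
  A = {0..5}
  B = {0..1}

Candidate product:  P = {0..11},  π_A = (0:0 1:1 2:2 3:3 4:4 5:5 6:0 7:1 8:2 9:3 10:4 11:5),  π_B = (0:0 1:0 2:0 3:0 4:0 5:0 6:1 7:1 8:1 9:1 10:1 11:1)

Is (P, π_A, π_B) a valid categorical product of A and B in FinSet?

|A|·|B| = 6·2 = 12;  |P| = 12
Check the pairing map k ↦ (π_A(k), π_B(k)):
  0 : (0,0)
  1 : (1,0)
  2 : (2,0)
  3 : (3,0)
  4 : (4,0)
  5 : (5,0)
  6 : (0,1)
  7 : (1,1)
  8 : (2,1)
  9 : (3,1)
  10 : (4,1)
  11 : (5,1)
distinct pairs in image: 12 / 12 needed
  → bijection onto A×B; projections well-typed.

Answer: VALID PRODUCT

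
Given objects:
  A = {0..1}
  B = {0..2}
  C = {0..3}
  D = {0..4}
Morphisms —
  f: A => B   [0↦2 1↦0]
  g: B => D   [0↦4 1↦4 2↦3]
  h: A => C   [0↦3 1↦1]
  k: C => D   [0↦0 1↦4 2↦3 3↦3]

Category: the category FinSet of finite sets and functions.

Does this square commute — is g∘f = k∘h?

Answer: COMMUTES

Trace:
1) trace f;g:
  0 f=>2 g=>3
  1 f=>0 g=>4
  result₁ = [0↦3 1↦4]
2) trace h;k:
  0 h=>3 k=>3
  1 h=>1 k=>4
  result₂ = [0↦3 1↦4]
Equal? YES — commutes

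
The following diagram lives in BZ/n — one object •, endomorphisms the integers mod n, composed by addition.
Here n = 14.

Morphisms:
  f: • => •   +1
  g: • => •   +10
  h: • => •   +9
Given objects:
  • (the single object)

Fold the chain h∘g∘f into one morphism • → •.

  0 +1≡1 +10≡11 +9≡6  (mod 14)
result: +6

Answer: +6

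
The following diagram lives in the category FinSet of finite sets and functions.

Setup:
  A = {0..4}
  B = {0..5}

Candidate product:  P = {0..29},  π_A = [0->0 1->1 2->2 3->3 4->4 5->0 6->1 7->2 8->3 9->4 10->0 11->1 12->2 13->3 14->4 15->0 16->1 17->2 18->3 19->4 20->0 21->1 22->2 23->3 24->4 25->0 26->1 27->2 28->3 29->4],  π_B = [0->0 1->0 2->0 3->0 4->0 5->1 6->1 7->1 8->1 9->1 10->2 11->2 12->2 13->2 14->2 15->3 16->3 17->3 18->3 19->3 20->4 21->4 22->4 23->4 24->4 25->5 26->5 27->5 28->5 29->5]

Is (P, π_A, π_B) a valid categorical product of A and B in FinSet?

|A|·|B| = 5·6 = 30;  |P| = 30
Check the pairing map k ↦ (π_A(k), π_B(k)):
  0 -> (0,0)
  1 -> (1,0)
  2 -> (2,0)
  3 -> (3,0)
  4 -> (4,0)
  5 -> (0,1)
  6 -> (1,1)
  7 -> (2,1)
  8 -> (3,1)
  9 -> (4,1)
  10 -> (0,2)
  11 -> (1,2)
  12 -> (2,2)
  13 -> (3,2)
  14 -> (4,2)
  15 -> (0,3)
  16 -> (1,3)
  17 -> (2,3)
  18 -> (3,3)
  19 -> (4,3)
  20 -> (0,4)
  21 -> (1,4)
  22 -> (2,4)
  23 -> (3,4)
  24 -> (4,4)
  25 -> (0,5)
  26 -> (1,5)
  27 -> (2,5)
  28 -> (3,5)
  29 -> (4,5)
distinct pairs in image: 30 / 30 needed
  → bijection onto A×B; projections well-typed.

Answer: VALID PRODUCT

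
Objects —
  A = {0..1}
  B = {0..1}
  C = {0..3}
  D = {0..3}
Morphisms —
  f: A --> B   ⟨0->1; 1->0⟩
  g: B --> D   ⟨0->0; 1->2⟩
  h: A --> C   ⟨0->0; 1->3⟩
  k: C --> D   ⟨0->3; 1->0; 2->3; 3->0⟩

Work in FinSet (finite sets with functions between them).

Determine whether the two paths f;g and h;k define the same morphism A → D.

Path 1 = f;g:
  0 f-->1 g-->2
  1 f-->0 g-->0
  ⟦path⟧₁ = ⟨0->2; 1->0⟩
Path 2 = h;k:
  0 h-->0 k-->3
  1 h-->3 k-->0
  ⟦path⟧₂ = ⟨0->3; 1->0⟩
Equal? differ; not commutative

Answer: DOES NOT COMMUTE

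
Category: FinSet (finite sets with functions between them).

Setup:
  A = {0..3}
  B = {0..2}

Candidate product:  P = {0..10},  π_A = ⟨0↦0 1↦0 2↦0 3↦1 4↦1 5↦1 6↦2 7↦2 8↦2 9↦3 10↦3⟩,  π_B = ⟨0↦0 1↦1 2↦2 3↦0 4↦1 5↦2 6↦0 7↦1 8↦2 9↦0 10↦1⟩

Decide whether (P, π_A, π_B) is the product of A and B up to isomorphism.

|A|·|B| = 4·3 = 12;  |P| = 11
  → cardinalities differ; no bijection possible.

Answer: NOT A VALID PRODUCT — |P|=11 ≠ |A|·|B|=12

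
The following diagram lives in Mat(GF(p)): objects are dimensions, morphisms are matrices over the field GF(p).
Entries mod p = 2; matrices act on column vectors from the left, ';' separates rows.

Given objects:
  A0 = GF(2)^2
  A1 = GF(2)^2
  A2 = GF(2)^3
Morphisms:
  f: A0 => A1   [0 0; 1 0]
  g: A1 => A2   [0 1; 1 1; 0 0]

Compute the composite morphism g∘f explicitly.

Answer: [1 0; 1 0; 0 0]

Trace:
  e0=(1,0) f=>(0,1) g=>(1,1,0)
  e1=(0,1) f=>(0,0) g=>(0,0,0)
result: [1 0; 1 0; 0 0]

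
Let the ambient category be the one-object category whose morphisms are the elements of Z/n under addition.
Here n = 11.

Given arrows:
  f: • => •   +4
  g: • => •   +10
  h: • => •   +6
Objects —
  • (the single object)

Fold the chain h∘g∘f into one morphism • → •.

Answer: +9

Trace:
  0 +4≡4 +10≡3 +6≡9  (mod 11)
composite: +9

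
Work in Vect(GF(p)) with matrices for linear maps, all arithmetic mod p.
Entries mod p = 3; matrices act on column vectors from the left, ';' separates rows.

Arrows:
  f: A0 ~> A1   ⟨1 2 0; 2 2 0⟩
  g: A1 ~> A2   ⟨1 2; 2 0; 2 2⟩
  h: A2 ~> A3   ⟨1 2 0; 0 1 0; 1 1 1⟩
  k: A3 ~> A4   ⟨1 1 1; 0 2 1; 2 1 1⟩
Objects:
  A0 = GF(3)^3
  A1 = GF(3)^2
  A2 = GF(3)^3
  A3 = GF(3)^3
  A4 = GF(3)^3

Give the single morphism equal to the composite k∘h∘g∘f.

  e0=⟨1,0,0⟩ f~>⟨1,2⟩ g~>⟨2,2,0⟩ h~>⟨0,2,1⟩ k~>⟨0,2,0⟩
  e1=⟨0,1,0⟩ f~>⟨2,2⟩ g~>⟨0,1,2⟩ h~>⟨2,1,0⟩ k~>⟨0,2,2⟩
  e2=⟨0,0,1⟩ f~>⟨0,0⟩ g~>⟨0,0,0⟩ h~>⟨0,0,0⟩ k~>⟨0,0,0⟩
composite: ⟨0 0 0; 2 2 0; 0 2 0⟩

Answer: ⟨0 0 0; 2 2 0; 0 2 0⟩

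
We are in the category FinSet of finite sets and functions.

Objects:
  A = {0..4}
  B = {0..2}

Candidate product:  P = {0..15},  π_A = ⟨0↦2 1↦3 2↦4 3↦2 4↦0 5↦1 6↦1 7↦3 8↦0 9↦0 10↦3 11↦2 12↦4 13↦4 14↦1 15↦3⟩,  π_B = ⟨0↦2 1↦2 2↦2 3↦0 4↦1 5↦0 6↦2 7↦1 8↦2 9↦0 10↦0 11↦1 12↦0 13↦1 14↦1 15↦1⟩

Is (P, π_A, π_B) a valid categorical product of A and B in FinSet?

|A|·|B| = 5·3 = 15;  |P| = 16
  → cardinalities differ; no bijection possible.

Answer: NOT A VALID PRODUCT — |P|=16 ≠ |A|·|B|=15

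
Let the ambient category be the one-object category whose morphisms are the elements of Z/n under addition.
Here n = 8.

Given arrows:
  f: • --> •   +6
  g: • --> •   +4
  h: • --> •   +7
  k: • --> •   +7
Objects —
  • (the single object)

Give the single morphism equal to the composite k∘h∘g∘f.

  0 +6≡6 +4≡2 +7≡1 +7≡0  (mod 8)
composite: +0

Answer: +0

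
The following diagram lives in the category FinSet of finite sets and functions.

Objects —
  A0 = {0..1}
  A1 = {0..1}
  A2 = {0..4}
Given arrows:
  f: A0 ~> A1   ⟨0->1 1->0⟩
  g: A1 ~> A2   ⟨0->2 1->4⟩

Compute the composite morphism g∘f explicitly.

Answer: ⟨0->4 1->2⟩

Work:
  0 f~>1 g~>4
  1 f~>0 g~>2
⟦path⟧: ⟨0->4 1->2⟩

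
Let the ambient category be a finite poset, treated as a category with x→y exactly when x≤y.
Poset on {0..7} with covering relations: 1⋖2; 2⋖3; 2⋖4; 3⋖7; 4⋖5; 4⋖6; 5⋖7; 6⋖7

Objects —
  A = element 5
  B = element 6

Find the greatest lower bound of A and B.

Answer: A∧B = 4

Derivation:
Lower bounds of A=5 and B=6: {1,2,4}
  1 ⊑ 4
  2 ⊑ 4
  4 ⊑ 4
glb = 4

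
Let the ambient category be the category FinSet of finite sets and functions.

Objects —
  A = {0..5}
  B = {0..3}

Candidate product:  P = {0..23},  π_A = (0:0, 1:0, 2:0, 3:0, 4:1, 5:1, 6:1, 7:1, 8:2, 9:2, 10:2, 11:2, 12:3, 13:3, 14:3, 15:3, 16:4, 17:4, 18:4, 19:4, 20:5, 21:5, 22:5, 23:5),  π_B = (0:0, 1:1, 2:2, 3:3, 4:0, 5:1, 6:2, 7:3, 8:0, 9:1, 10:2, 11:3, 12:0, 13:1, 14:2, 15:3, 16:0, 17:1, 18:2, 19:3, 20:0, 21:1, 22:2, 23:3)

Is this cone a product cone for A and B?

|A|·|B| = 6·4 = 24;  |P| = 24
Check the pairing map k ↦ (π_A(k), π_B(k)):
  0 : (0,0)
  1 : (0,1)
  2 : (0,2)
  3 : (0,3)
  4 : (1,0)
  5 : (1,1)
  6 : (1,2)
  7 : (1,3)
  8 : (2,0)
  9 : (2,1)
  10 : (2,2)
  11 : (2,3)
  12 : (3,0)
  13 : (3,1)
  14 : (3,2)
  15 : (3,3)
  16 : (4,0)
  17 : (4,1)
  18 : (4,2)
  19 : (4,3)
  20 : (5,0)
  21 : (5,1)
  22 : (5,2)
  23 : (5,3)
distinct pairs in image: 24 / 24 needed
  → bijection onto A×B; projections well-typed.

Answer: VALID PRODUCT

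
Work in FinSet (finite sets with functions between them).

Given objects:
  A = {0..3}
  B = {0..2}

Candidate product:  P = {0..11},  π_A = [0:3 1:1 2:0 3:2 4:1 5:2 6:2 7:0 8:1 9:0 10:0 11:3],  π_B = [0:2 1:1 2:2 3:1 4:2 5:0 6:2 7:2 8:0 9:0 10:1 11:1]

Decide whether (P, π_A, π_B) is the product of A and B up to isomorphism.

Answer: NOT A VALID PRODUCT — duplicate pair at indices 2,7

Trace:
|A|·|B| = 4·3 = 12;  |P| = 12
Check the pairing map k ↦ (π_A(k), π_B(k)):
  0 : (3,2)
  1 : (1,1)
  2 : (0,2)
  3 : (2,1)
  4 : (1,2)
  5 : (2,0)
  6 : (2,2)
  7 : (0,2)  ✗ repeats pair of k=2
  8 : (1,0)
  9 : (0,0)
  10 : (0,1)
  11 : (3,1)
distinct pairs in image: 11 / 12 needed
  → (0,2) hit at k=2 and k=7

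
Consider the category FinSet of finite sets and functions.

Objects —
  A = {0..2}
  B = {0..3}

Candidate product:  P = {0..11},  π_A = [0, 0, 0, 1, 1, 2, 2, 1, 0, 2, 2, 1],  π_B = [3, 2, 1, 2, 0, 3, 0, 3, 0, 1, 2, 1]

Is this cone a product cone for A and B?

Answer: VALID PRODUCT

Work:
|A|·|B| = 3·4 = 12;  |P| = 12
Check the pairing map k ↦ (π_A(k), π_B(k)):
  0 ↦ (0,3)
  1 ↦ (0,2)
  2 ↦ (0,1)
  3 ↦ (1,2)
  4 ↦ (1,0)
  5 ↦ (2,3)
  6 ↦ (2,0)
  7 ↦ (1,3)
  8 ↦ (0,0)
  9 ↦ (2,1)
  10 ↦ (2,2)
  11 ↦ (1,1)
distinct pairs in image: 12 / 12 needed
  → bijection onto A×B; projections well-typed.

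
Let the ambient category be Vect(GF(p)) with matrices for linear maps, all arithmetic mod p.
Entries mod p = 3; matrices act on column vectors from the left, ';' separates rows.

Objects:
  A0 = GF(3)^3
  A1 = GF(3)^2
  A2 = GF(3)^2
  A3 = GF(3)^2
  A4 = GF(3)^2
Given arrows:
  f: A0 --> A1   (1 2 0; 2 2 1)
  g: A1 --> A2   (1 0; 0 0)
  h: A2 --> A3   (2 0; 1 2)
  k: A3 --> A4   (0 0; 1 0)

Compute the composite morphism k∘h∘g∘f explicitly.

Answer: (0 0 0; 2 1 0)

Work:
  e0=[1,0,0] f-->[1,2] g-->[1,0] h-->[2,1] k-->[0,2]
  e1=[0,1,0] f-->[2,2] g-->[2,0] h-->[1,2] k-->[0,1]
  e2=[0,0,1] f-->[0,1] g-->[0,0] h-->[0,0] k-->[0,0]
result: (0 0 0; 2 1 0)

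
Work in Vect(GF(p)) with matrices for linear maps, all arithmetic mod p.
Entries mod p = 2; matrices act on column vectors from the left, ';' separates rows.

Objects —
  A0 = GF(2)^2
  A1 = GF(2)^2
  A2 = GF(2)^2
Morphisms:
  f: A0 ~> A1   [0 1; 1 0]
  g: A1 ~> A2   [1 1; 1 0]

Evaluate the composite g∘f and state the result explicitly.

  e0=⟨1,0⟩ f~>⟨0,1⟩ g~>⟨1,0⟩
  e1=⟨0,1⟩ f~>⟨1,0⟩ g~>⟨1,1⟩
composite: [1 1; 0 1]

Answer: [1 1; 0 1]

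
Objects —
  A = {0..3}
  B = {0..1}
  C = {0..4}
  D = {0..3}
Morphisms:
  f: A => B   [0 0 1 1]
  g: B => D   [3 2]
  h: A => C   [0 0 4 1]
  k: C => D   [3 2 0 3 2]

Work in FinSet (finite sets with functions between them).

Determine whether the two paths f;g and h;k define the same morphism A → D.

Along f;g (path 1):
  0 f=>0 g=>3
  1 f=>0 g=>3
  2 f=>1 g=>2
  3 f=>1 g=>2
  ⟦path⟧₁ = [3 3 2 2]
Along h;k (path 2):
  0 h=>0 k=>3
  1 h=>0 k=>3
  2 h=>4 k=>2
  3 h=>1 k=>2
  ⟦path⟧₂ = [3 3 2 2]
Equal? YES — commutes

Answer: COMMUTES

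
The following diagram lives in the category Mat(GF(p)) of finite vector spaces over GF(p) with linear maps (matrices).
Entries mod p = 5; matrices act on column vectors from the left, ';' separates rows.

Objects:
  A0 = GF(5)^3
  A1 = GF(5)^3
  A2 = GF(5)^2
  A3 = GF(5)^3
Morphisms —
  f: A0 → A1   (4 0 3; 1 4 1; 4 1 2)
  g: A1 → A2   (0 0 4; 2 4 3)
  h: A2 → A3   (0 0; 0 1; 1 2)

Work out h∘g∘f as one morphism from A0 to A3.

  e0=[1,0,0] f→[4,1,4] g→[1,4] h→[0,4,4]
  e1=[0,1,0] f→[0,4,1] g→[4,4] h→[0,4,2]
  e2=[0,0,1] f→[3,1,2] g→[3,1] h→[0,1,0]
⟦path⟧: (0 0 0; 4 4 1; 4 2 0)

Answer: (0 0 0; 4 4 1; 4 2 0)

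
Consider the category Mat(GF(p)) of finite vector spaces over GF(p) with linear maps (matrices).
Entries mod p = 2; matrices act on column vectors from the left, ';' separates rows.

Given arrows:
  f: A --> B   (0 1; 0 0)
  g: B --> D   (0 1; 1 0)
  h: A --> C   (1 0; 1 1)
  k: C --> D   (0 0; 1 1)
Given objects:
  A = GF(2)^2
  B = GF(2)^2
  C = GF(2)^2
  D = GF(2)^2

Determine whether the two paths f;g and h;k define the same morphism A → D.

1) trace f;g:
  e0=⟨1,0⟩ f-->⟨0,0⟩ g-->⟨0,0⟩
  e1=⟨0,1⟩ f-->⟨1,0⟩ g-->⟨0,1⟩
  result₁ = (0 0; 0 1)
2) trace h;k:
  e0=⟨1,0⟩ h-->⟨1,1⟩ k-->⟨0,0⟩
  e1=⟨0,1⟩ h-->⟨0,1⟩ k-->⟨0,1⟩
  result₂ = (0 0; 0 1)
Equal? equal; square commutes

Answer: COMMUTES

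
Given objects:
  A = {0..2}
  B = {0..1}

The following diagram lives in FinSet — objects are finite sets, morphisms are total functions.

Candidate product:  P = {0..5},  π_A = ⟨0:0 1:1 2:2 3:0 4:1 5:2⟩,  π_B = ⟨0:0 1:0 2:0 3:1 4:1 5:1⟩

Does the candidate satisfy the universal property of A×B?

Answer: VALID PRODUCT

Work:
|A|·|B| = 3·2 = 6;  |P| = 6
Check the pairing map k ↦ (π_A(k), π_B(k)):
  0 : (0,0)
  1 : (1,0)
  2 : (2,0)
  3 : (0,1)
  4 : (1,1)
  5 : (2,1)
distinct pairs in image: 6 / 6 needed
  → bijection onto A×B; projections well-typed.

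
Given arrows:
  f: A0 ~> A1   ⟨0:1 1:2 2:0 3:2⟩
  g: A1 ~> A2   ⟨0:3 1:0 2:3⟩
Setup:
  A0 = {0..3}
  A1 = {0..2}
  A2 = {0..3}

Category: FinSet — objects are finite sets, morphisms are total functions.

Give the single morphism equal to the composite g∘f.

Answer: ⟨0:0 1:3 2:3 3:3⟩

Derivation:
  0 f~>1 g~>0
  1 f~>2 g~>3
  2 f~>0 g~>3
  3 f~>2 g~>3
composite: ⟨0:0 1:3 2:3 3:3⟩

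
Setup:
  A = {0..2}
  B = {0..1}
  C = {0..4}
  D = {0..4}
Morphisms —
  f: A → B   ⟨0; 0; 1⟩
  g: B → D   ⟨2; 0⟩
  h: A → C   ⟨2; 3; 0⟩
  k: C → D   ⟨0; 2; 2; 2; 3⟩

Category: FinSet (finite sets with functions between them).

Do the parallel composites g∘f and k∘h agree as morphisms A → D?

Answer: COMMUTES

Trace:
Along f;g (path 1):
  0 f→0 g→2
  1 f→0 g→2
  2 f→1 g→0
  composite₁ = ⟨2; 2; 0⟩
Along h;k (path 2):
  0 h→2 k→2
  1 h→3 k→2
  2 h→0 k→0
  composite₂ = ⟨2; 2; 0⟩
Equal? same morphism ✓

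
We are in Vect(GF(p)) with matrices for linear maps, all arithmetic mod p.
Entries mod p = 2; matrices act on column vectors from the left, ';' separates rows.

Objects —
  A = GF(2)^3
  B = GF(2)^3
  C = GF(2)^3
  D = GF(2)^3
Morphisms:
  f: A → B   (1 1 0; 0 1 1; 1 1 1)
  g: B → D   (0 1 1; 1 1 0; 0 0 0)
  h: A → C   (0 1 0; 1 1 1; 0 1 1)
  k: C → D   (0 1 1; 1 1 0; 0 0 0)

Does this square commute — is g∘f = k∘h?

Answer: COMMUTES

Derivation:
1) trace f;g:
  e0=[1,0,0] f→[1,0,1] g→[1,1,0]
  e1=[0,1,0] f→[1,1,1] g→[0,0,0]
  e2=[0,0,1] f→[0,1,1] g→[0,1,0]
  composite₁ = (1 0 0; 1 0 1; 0 0 0)
2) trace h;k:
  e0=[1,0,0] h→[0,1,0] k→[1,1,0]
  e1=[0,1,0] h→[1,1,1] k→[0,0,0]
  e2=[0,0,1] h→[0,1,1] k→[0,1,0]
  composite₂ = (1 0 0; 1 0 1; 0 0 0)
Equal? same morphism ✓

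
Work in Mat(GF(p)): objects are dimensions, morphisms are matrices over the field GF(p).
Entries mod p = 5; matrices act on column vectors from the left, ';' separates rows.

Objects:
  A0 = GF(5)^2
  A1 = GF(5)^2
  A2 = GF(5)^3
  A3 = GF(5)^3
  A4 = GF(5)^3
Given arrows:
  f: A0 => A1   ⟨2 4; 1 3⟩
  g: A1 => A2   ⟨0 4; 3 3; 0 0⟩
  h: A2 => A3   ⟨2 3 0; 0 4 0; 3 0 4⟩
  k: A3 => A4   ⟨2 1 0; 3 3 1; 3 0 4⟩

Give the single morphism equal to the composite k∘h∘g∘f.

  e0=⟨1,0⟩ f=>⟨2,1⟩ g=>⟨4,4,0⟩ h=>⟨0,1,2⟩ k=>⟨1,0,3⟩
  e1=⟨0,1⟩ f=>⟨4,3⟩ g=>⟨2,1,0⟩ h=>⟨2,4,1⟩ k=>⟨3,4,0⟩
composite: ⟨1 3; 0 4; 3 0⟩

Answer: ⟨1 3; 0 4; 3 0⟩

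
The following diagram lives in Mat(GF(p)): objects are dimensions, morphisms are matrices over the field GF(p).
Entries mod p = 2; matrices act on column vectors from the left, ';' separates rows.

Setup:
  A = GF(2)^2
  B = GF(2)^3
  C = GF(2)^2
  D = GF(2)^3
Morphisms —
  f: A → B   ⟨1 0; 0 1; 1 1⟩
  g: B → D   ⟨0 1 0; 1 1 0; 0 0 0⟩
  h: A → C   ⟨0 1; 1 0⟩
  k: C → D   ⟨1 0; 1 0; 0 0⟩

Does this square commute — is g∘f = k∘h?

Answer: DOES NOT COMMUTE

Work:
Along f;g (path 1):
  e0=(1,0) f→(1,0,1) g→(0,1,0)
  e1=(0,1) f→(0,1,1) g→(1,1,0)
  result₁ = ⟨0 1; 1 1; 0 0⟩
Along h;k (path 2):
  e0=(1,0) h→(0,1) k→(0,0,0)
  e1=(0,1) h→(1,0) k→(1,1,0)
  result₂ = ⟨0 1; 0 1; 0 0⟩
Equal? distinct morphisms ✗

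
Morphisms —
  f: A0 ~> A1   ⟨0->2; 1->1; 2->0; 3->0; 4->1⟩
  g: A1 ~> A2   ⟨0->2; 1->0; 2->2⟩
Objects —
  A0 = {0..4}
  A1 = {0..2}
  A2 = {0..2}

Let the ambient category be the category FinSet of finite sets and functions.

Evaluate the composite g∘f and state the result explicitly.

  0 f~>2 g~>2
  1 f~>1 g~>0
  2 f~>0 g~>2
  3 f~>0 g~>2
  4 f~>1 g~>0
composite: ⟨0->2; 1->0; 2->2; 3->2; 4->0⟩

Answer: ⟨0->2; 1->0; 2->2; 3->2; 4->0⟩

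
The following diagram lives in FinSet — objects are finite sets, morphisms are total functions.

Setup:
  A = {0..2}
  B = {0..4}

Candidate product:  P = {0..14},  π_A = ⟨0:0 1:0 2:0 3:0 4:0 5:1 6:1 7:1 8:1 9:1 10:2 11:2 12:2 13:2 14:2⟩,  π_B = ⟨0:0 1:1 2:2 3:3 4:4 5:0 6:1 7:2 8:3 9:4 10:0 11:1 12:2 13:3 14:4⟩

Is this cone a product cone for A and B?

Answer: VALID PRODUCT

Derivation:
|A|·|B| = 3·5 = 15;  |P| = 15
Check the pairing map k ↦ (π_A(k), π_B(k)):
  0 : (0,0)
  1 : (0,1)
  2 : (0,2)
  3 : (0,3)
  4 : (0,4)
  5 : (1,0)
  6 : (1,1)
  7 : (1,2)
  8 : (1,3)
  9 : (1,4)
  10 : (2,0)
  11 : (2,1)
  12 : (2,2)
  13 : (2,3)
  14 : (2,4)
distinct pairs in image: 15 / 15 needed
  → bijection onto A×B; projections well-typed.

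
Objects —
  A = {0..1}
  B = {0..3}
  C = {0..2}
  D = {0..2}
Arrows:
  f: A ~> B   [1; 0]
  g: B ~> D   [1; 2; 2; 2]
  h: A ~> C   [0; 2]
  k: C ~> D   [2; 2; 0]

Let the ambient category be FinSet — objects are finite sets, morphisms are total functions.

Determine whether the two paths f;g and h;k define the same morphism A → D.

Along f;g (path 1):
  0 f~>1 g~>2
  1 f~>0 g~>1
  result₁ = [2; 1]
Along h;k (path 2):
  0 h~>0 k~>2
  1 h~>2 k~>0
  result₂ = [2; 0]
Equal? NO — does not commute

Answer: DOES NOT COMMUTE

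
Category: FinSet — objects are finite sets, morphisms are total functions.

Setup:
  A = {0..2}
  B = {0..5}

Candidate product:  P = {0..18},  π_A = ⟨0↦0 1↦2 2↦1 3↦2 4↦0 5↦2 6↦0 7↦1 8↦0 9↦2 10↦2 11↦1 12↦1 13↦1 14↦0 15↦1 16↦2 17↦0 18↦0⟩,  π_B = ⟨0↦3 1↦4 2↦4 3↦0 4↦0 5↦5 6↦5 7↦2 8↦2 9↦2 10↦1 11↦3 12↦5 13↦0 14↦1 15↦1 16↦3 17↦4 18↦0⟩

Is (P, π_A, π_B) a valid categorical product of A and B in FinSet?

|A|·|B| = 3·6 = 18;  |P| = 19
  → cardinalities differ; no bijection possible.

Answer: NOT A VALID PRODUCT — |P|=19 ≠ |A|·|B|=18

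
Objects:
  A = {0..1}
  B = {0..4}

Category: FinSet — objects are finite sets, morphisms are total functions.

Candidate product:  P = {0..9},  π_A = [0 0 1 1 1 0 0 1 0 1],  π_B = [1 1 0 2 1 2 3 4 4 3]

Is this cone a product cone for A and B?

Answer: NOT A VALID PRODUCT — duplicate pair at indices 1,0

Trace:
|A|·|B| = 2·5 = 10;  |P| = 10
Check the pairing map k ↦ (π_A(k), π_B(k)):
  0 ↦ (0,1)
  1 ↦ (0,1)  ✗ repeats pair of k=0
  2 ↦ (1,0)
  3 ↦ (1,2)
  4 ↦ (1,1)
  5 ↦ (0,2)
  6 ↦ (0,3)
  7 ↦ (1,4)
  8 ↦ (0,4)
  9 ↦ (1,3)
distinct pairs in image: 9 / 10 needed
  → (0,1) hit at k=0 and k=1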